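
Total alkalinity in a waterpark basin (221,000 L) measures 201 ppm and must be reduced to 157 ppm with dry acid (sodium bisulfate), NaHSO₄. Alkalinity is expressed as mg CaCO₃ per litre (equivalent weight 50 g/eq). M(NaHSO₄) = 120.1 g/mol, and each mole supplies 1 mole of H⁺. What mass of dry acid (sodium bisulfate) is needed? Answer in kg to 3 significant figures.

23.4 kg

Alkalinity to neutralize: (201 − 157) = 44 mg/L as CaCO₃ × 221,000 L = 9724 g as CaCO₃.
Equivalents of H⁺ required: 9724 ÷ 50 g/eq = 194.5 eq = 194.5 mol NaHSO₄.
Mass of NaHSO₄: 194.5 × 120.1 = 23,360 g.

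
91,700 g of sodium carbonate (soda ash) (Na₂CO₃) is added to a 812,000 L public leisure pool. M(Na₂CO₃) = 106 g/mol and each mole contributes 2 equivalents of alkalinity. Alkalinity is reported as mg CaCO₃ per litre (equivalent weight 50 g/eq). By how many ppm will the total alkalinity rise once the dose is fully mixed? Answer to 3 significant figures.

107 ppm

Moles of Na₂CO₃: 91,700 g ÷ 106 g/mol = 865.1 mol → 1730 eq of alkalinity.
As CaCO₃: 1730 eq × 50 g/eq = 86,510 g.
Rise: 86,510 g / 812,000 L × 1000 = 106.5 mg/L.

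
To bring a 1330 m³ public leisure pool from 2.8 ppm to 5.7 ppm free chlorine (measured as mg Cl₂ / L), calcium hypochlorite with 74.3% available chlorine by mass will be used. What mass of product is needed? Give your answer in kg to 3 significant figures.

5.19 kg

Volume: 1330 m³ = 1,330,000 L.
Chlorine deficit: 5.7 − 2.8 = 2.9 ppm = 2.9 mg/L as Cl₂.
Cl₂ equivalent needed: 2.9 mg/L × 1,330,000 L = 3,857,000 mg = 3857 g.
Product at 74.3% available chlorine: 3857 / 0.743 = 5191 g.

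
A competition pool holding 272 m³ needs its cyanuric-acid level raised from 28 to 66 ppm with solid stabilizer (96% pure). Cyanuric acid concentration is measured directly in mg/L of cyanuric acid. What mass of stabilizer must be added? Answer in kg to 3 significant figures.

10.8 kg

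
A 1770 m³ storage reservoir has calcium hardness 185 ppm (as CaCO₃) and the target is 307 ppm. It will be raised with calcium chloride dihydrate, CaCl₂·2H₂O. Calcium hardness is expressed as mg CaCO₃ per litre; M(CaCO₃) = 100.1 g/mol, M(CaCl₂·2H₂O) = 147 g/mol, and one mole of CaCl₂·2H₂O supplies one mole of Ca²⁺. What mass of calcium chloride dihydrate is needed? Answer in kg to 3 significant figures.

317 kg

Volume: 1770 m³ = 1,770,000 L.
Hardness to add: (307 − 185) = 122 mg/L as CaCO₃ × 1,770,000 L = 215,900 g as CaCO₃.
Moles of Ca²⁺ (1 mol Ca²⁺ ≡ 1 mol CaCO₃): 215,900 / 100.1 g/mol = 2157 mol.
Mass of CaCl₂·2H₂O: 2157 × 147 = 317,100 g.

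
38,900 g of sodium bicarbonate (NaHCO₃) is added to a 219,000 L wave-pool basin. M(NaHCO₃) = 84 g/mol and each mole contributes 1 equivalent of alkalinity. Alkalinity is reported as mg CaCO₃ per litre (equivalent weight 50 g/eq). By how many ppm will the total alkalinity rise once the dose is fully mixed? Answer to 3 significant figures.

106 ppm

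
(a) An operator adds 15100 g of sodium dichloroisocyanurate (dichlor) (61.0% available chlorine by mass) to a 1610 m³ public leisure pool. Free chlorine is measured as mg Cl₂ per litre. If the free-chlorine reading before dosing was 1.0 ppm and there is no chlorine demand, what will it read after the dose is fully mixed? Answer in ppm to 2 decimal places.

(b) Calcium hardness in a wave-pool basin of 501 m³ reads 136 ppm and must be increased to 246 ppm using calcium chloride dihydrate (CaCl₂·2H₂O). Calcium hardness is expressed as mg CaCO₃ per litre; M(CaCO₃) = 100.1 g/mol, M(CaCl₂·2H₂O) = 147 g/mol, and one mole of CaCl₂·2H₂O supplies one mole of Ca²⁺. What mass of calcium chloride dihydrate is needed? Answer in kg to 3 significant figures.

(a) Volume: 1610 m³ = 1,610,000 L.
(a) Available chlorine delivered: 15,100 g × 0.61 = 9211 g as Cl₂.
(a) Concentration rise: 9211 g / 1,610,000 L = 5.721 mg/L = 5.72 ppm.
(a) Final FC: 1.0 + 5.72 = 6.72 ppm.

(b) Volume: 501 m³ = 501,000 L.
(b) Hardness to add: (246 − 136) = 110 mg/L as CaCO₃ × 501,000 L = 55,110 g as CaCO₃.
(b) Moles of Ca²⁺ (1 mol Ca²⁺ ≡ 1 mol CaCO₃): 55,110 / 100.1 g/mol = 550.5 mol.
(b) Mass of CaCl₂·2H₂O: 550.5 × 147 = 80,930 g.

(a) 6.72 ppm; (b) 80.9 kg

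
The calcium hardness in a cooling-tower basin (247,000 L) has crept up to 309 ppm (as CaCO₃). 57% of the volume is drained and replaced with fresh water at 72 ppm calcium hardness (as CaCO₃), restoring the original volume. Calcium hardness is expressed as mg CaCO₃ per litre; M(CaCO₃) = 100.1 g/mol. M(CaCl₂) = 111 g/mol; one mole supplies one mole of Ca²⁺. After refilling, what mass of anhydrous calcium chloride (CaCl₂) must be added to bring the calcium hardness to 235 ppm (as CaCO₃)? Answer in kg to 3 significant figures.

After draining 57% and refilling: 309 × 0.43 + 72 × 0.57 = 173.91 ppm.
Deficit to target: 235 − 173.91 = 61.09 mg/L.
As CaCO₃: 61.09 mg/L × 247,000 L = 15,090 g; ÷ 100.1 = 150.7 mol Ca²⁺.
Mass: 150.7 × 111 = 16,730 g.

16.7 kg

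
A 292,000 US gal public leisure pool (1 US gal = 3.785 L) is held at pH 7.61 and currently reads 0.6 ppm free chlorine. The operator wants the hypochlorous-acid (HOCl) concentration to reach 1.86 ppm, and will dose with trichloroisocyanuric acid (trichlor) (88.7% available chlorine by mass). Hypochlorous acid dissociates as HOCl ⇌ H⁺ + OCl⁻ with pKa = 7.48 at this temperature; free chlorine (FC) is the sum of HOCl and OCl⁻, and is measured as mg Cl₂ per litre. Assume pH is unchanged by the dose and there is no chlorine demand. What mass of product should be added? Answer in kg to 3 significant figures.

4.70 kg

Volume: 292,000 US gal × 3.785 L/gal = 1,105,220 L.
[OCl⁻]/[HOCl] = 10^(pH − pKa) = 10^(7.61 − 7.48) = 1.349; fraction as HOCl = 1/(1 + 1.349) = 0.4257.
Free chlorine required for 1.86 ppm HOCl: 1.86 / 0.4257 = 4.369 ppm.
FC to add: 4.369 − 0.6 = 3.769 mg/L as Cl₂.
Cl₂ equivalent: 3.769 mg/L × 1,105,220 L = 4166 g.
Product at 88.7% available Cl: 4166 / 0.887 = 4696 g.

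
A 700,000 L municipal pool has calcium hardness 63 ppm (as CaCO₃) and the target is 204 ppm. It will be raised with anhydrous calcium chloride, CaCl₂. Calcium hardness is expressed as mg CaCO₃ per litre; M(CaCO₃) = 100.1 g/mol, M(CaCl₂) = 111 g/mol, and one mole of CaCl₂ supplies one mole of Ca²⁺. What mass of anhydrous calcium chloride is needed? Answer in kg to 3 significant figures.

Hardness to add: (204 − 63) = 141 mg/L as CaCO₃ × 700,000 L = 98,700 g as CaCO₃.
Moles of Ca²⁺ (1 mol Ca²⁺ ≡ 1 mol CaCO₃): 98,700 / 100.1 g/mol = 986 mol.
Mass of CaCl₂: 986 × 111 = 109,400 g.

109 kg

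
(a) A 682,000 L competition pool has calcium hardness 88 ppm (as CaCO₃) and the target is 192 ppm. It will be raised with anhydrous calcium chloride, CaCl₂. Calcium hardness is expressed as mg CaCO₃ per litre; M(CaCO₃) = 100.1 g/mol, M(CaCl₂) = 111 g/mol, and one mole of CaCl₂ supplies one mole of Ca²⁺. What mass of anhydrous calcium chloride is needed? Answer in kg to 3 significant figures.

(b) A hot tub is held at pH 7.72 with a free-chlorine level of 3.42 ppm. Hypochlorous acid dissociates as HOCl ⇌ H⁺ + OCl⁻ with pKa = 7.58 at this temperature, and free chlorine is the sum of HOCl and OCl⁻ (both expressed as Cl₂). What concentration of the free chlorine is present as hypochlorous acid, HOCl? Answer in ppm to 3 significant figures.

(a) Hardness to add: (192 − 88) = 104 mg/L as CaCO₃ × 682,000 L = 70,930 g as CaCO₃.
(a) Moles of Ca²⁺ (1 mol Ca²⁺ ≡ 1 mol CaCO₃): 70,930 / 100.1 g/mol = 708.6 mol.
(a) Mass of CaCl₂: 708.6 × 111 = 78,650 g.

(b) [OCl⁻]/[HOCl] = 10^(pH − pKa) = 10^(7.72 − 7.58) = 10^0.14 = 1.38.
(b) Fraction as HOCl = 1 / (1 + 1.38) = 0.4201.
(b) HOCl = 0.4201 × 3.42 ppm = 1.437 ppm.

(a) 78.7 kg; (b) 1.44 ppm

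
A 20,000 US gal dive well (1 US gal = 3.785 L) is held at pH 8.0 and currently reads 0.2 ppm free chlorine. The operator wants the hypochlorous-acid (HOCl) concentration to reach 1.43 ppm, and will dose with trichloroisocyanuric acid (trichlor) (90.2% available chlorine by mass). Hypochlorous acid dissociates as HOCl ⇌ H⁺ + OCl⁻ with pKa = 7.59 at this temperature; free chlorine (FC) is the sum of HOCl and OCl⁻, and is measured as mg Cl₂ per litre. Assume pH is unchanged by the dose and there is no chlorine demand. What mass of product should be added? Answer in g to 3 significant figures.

412 g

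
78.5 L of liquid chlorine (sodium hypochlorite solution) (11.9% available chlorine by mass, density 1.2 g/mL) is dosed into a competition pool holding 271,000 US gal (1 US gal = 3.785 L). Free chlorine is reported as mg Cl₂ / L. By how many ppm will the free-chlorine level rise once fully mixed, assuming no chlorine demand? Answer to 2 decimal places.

10.93 ppm

Volume: 271,000 US gal × 3.785 L/gal = 1,025,735 L.
Mass of solution: 78.5 L × 1000 mL/L × 1.2 g/mL = 94,200 g.
Available chlorine delivered: 94,200 g × 0.119 = 11,210 g as Cl₂.
Concentration rise: 11,210 g / 1,025,735 L = 10.93 mg/L = 10.93 ppm.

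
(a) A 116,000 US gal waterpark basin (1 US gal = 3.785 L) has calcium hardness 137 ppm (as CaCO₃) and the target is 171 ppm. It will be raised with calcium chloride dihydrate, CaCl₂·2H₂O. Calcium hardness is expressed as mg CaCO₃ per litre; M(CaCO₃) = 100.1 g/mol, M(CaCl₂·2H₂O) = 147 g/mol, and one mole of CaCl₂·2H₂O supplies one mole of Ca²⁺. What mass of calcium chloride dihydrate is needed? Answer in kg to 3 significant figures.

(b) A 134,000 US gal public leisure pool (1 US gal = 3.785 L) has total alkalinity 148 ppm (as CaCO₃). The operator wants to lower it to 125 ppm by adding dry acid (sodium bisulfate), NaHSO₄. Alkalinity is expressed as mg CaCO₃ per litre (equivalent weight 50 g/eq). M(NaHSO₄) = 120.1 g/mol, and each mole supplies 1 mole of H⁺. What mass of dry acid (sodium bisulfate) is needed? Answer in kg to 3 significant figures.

(a) Volume: 116,000 US gal × 3.785 L/gal = 439,060 L.
(a) Hardness to add: (171 − 137) = 34 mg/L as CaCO₃ × 439,060 L = 14,930 g as CaCO₃.
(a) Moles of Ca²⁺ (1 mol Ca²⁺ ≡ 1 mol CaCO₃): 14,930 / 100.1 g/mol = 149.1 mol.
(a) Mass of CaCl₂·2H₂O: 149.1 × 147 = 21,920 g.

(b) Volume: 134,000 US gal × 3.785 L/gal = 507,190 L.
(b) Alkalinity to neutralize: (148 − 125) = 23 mg/L as CaCO₃ × 507,190 L = 11,670 g as CaCO₃.
(b) Equivalents of H⁺ required: 11,670 ÷ 50 g/eq = 233.3 eq = 233.3 mol NaHSO₄.
(b) Mass of NaHSO₄: 233.3 × 120.1 = 28,020 g.

(a) 21.9 kg; (b) 28.0 kg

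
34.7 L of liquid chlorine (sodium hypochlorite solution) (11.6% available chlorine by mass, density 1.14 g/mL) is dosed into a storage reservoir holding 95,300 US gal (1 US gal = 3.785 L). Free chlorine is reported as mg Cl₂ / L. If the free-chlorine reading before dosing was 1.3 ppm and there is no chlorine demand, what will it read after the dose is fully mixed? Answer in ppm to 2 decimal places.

14.02 ppm

Volume: 95,300 US gal × 3.785 L/gal = 360,710 L.
Mass of solution: 34.7 L × 1000 mL/L × 1.14 g/mL = 39,560 g.
Available chlorine delivered: 39,560 g × 0.116 = 4589 g as Cl₂.
Concentration rise: 4589 g / 360,710 L = 12.72 mg/L = 12.72 ppm.
Final FC: 1.3 + 12.72 = 14.02 ppm.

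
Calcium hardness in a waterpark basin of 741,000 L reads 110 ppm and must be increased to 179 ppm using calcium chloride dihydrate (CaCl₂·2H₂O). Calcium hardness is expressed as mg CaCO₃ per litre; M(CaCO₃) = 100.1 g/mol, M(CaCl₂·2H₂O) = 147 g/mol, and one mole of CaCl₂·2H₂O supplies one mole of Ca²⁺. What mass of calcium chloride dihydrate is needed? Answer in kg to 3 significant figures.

Hardness to add: (179 − 110) = 69 mg/L as CaCO₃ × 741,000 L = 51,130 g as CaCO₃.
Moles of Ca²⁺ (1 mol Ca²⁺ ≡ 1 mol CaCO₃): 51,130 / 100.1 g/mol = 510.8 mol.
Mass of CaCl₂·2H₂O: 510.8 × 147 = 75,080 g.

75.1 kg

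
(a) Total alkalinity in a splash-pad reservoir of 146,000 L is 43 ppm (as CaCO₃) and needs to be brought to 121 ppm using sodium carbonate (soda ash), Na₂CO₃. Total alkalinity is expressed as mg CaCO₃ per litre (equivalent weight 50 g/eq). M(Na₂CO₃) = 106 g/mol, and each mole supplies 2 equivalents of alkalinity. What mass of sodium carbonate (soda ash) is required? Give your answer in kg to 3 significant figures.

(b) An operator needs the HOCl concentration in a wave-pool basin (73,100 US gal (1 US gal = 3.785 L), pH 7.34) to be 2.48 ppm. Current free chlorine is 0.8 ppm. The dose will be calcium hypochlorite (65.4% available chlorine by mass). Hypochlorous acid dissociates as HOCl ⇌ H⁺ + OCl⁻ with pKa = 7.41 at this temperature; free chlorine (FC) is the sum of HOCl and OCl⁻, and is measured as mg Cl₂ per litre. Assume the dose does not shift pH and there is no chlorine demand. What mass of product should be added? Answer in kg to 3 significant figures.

(a) Alkalinity to add: (121 − 43) = 78 mg/L as CaCO₃ × 146,000 L = 11,390 g as CaCO₃.
(a) Equivalents: 11,390 g ÷ 50 g/eq = 227.8 eq.
(a) Each mole of Na₂CO₃ supplies 2 eq, so 227.8 / 2 = 113.9 mol.
(a) Mass: 113.9 mol × 106 g/mol = 12,070 g.

(b) Volume: 73,100 US gal × 3.785 L/gal = 276,684 L.
(b) [OCl⁻]/[HOCl] = 10^(pH − pKa) = 10^(7.34 − 7.41) = 0.8511; fraction as HOCl = 1/(1 + 0.8511) = 0.5402.
(b) Free chlorine required for 2.48 ppm HOCl: 2.48 / 0.5402 = 4.591 ppm.
(b) FC to add: 4.591 − 0.8 = 3.791 mg/L as Cl₂.
(b) Cl₂ equivalent: 3.791 mg/L × 276,684 L = 1049 g.
(b) Product at 65.4% available Cl: 1049 / 0.654 = 1604 g.

(a) 12.1 kg; (b) 1.60 kg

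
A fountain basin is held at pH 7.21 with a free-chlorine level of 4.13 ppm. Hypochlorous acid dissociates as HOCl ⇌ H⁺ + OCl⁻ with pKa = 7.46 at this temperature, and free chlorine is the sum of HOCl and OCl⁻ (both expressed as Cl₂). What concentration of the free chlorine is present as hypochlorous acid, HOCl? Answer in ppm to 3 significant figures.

[OCl⁻]/[HOCl] = 10^(pH − pKa) = 10^(7.21 − 7.46) = 10^-0.25 = 0.5623.
Fraction as HOCl = 1 / (1 + 0.5623) = 0.6401.
HOCl = 0.6401 × 4.13 ppm = 2.643 ppm.

2.64 ppm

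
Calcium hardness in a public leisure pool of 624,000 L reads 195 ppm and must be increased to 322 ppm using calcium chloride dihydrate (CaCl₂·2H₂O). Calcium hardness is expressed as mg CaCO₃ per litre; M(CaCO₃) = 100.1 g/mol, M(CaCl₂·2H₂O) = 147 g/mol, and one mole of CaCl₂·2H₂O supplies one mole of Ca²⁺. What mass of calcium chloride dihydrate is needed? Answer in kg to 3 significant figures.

116 kg

Hardness to add: (322 − 195) = 127 mg/L as CaCO₃ × 624,000 L = 79,250 g as CaCO₃.
Moles of Ca²⁺ (1 mol Ca²⁺ ≡ 1 mol CaCO₃): 79,250 / 100.1 g/mol = 791.7 mol.
Mass of CaCl₂·2H₂O: 791.7 × 147 = 116,400 g.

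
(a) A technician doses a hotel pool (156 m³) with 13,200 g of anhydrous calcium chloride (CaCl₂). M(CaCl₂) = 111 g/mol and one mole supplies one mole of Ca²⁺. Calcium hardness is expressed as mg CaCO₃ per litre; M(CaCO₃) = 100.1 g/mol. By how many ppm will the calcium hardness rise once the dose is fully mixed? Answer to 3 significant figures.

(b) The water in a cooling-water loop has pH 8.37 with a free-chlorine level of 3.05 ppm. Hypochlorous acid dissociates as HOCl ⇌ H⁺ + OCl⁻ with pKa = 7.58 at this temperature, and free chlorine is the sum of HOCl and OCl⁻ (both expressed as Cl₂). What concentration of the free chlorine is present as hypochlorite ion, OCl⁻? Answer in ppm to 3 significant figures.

(a) 76.3 ppm; (b) 2.62 ppm

(a) Volume: 156 m³ = 156,000 L.
(a) Moles of Ca²⁺: 13,200 g ÷ 111 g/mol = 118.9 mol.
(a) As CaCO₃: 118.9 mol × 100.1 g/mol = 11,900 g.
(a) Rise: 11,900 g / 156,000 L × 1000 = 76.31 mg/L.

(b) [OCl⁻]/[HOCl] = 10^(pH − pKa) = 10^(8.37 − 7.58) = 10^0.79 = 6.166.
(b) Fraction as HOCl = 1 / (1 + 6.166) = 0.1395.
(b) OCl⁻ = (1 − 0.1395) × 3.05 ppm = 2.624 ppm.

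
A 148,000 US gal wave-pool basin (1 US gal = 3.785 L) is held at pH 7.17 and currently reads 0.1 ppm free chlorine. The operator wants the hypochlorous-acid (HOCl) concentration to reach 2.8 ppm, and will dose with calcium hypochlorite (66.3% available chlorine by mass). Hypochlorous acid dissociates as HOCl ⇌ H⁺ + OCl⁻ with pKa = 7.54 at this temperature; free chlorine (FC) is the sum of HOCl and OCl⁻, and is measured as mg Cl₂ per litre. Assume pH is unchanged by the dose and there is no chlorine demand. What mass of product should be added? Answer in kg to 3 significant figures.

Volume: 148,000 US gal × 3.785 L/gal = 560,180 L.
[OCl⁻]/[HOCl] = 10^(pH − pKa) = 10^(7.17 − 7.54) = 0.4266; fraction as HOCl = 1/(1 + 0.4266) = 0.701.
Free chlorine required for 2.8 ppm HOCl: 2.8 / 0.701 = 3.994 ppm.
FC to add: 3.994 − 0.1 = 3.894 mg/L as Cl₂.
Cl₂ equivalent: 3.894 mg/L × 560,180 L = 2182 g.
Product at 66.3% available Cl: 2182 / 0.663 = 3290 g.

3.29 kg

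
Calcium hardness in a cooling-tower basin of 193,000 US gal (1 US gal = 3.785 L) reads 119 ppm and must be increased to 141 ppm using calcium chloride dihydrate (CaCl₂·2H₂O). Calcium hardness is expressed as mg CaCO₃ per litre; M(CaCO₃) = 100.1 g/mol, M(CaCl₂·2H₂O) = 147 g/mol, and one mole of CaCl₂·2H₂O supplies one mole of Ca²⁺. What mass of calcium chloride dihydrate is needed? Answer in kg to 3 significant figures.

23.6 kg

Volume: 193,000 US gal × 3.785 L/gal = 730,505 L.
Hardness to add: (141 − 119) = 22 mg/L as CaCO₃ × 730,505 L = 16,070 g as CaCO₃.
Moles of Ca²⁺ (1 mol Ca²⁺ ≡ 1 mol CaCO₃): 16,070 / 100.1 g/mol = 160.6 mol.
Mass of CaCl₂·2H₂O: 160.6 × 147 = 23,600 g.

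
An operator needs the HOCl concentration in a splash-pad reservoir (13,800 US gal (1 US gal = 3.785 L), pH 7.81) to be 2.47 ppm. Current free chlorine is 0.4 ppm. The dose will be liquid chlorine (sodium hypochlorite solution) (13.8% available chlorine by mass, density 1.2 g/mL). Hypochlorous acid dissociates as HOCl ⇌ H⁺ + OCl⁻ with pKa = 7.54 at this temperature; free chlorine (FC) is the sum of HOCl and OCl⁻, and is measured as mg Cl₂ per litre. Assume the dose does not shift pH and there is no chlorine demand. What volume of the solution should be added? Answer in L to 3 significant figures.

Volume: 13,800 US gal × 3.785 L/gal = 52,233 L.
[OCl⁻]/[HOCl] = 10^(pH − pKa) = 10^(7.81 − 7.54) = 1.862; fraction as HOCl = 1/(1 + 1.862) = 0.3494.
Free chlorine required for 2.47 ppm HOCl: 2.47 / 0.3494 = 7.069 ppm.
FC to add: 7.069 − 0.4 = 6.669 mg/L as Cl₂.
Cl₂ equivalent: 6.669 mg/L × 52,233 L = 348.4 g.
Product at 13.8% available Cl: 348.4 / 0.138 = 2524 g.
Volume: 2524 g ÷ 1.2 g/mL = 2104 mL.

2.10 L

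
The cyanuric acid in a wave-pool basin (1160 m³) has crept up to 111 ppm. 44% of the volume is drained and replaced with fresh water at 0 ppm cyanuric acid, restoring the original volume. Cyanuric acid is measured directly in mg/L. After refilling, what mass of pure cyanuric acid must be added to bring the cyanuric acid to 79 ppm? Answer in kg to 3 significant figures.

Volume: 1160 m³ = 1,160,000 L.
After draining 44% and refilling: 111 × 0.56 + 0 × 0.44 = 62.16 ppm.
Deficit to target: 79 − 62.16 = 16.84 mg/L.
Mass: 16.84 mg/L × 1,160,000 L = 19,530 g cyanuric acid.

19.5 kg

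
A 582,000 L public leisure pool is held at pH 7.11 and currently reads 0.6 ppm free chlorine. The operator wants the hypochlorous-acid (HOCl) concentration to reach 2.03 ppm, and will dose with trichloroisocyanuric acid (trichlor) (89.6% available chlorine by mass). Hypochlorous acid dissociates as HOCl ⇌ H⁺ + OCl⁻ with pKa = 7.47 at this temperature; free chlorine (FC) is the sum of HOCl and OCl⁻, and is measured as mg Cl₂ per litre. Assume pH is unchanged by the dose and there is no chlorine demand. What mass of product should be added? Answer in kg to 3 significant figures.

1.50 kg

[OCl⁻]/[HOCl] = 10^(pH − pKa) = 10^(7.11 − 7.47) = 0.4365; fraction as HOCl = 1/(1 + 0.4365) = 0.6961.
Free chlorine required for 2.03 ppm HOCl: 2.03 / 0.6961 = 2.916 ppm.
FC to add: 2.916 − 0.6 = 2.316 mg/L as Cl₂.
Cl₂ equivalent: 2.316 mg/L × 582,000 L = 1348 g.
Product at 89.6% available Cl: 1348 / 0.896 = 1504 g.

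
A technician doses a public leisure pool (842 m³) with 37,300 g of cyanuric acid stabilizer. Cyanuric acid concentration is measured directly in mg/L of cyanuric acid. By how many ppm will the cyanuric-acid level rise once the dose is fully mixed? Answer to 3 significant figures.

44.3 ppm

Volume: 842 m³ = 842,000 L.
Rise: 37,300 g / 842,000 L × 1000 = 44.3 mg/L.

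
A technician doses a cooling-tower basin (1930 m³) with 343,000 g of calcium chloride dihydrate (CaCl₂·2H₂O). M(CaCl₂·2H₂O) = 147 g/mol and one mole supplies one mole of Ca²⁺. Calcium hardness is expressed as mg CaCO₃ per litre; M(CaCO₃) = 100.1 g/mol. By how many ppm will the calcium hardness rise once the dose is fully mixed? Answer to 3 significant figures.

121 ppm

Volume: 1930 m³ = 1,930,000 L.
Moles of Ca²⁺: 343,000 g ÷ 147 g/mol = 2333 mol.
As CaCO₃: 2333 mol × 100.1 g/mol = 233,600 g.
Rise: 233,600 g / 1,930,000 L × 1000 = 121 mg/L.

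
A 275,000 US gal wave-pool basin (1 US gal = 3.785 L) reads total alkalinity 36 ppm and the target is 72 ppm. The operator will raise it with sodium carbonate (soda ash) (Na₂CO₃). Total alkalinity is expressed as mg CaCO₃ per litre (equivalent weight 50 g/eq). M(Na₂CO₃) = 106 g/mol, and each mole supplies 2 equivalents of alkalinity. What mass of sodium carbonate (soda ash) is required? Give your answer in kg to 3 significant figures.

Volume: 275,000 US gal × 3.785 L/gal = 1,040,875 L.
Alkalinity to add: (72 − 36) = 36 mg/L as CaCO₃ × 1,040,875 L = 37,470 g as CaCO₃.
Equivalents: 37,470 g ÷ 50 g/eq = 749.4 eq.
Each mole of Na₂CO₃ supplies 2 eq, so 749.4 / 2 = 374.7 mol.
Mass: 374.7 mol × 106 g/mol = 39,720 g.

39.7 kg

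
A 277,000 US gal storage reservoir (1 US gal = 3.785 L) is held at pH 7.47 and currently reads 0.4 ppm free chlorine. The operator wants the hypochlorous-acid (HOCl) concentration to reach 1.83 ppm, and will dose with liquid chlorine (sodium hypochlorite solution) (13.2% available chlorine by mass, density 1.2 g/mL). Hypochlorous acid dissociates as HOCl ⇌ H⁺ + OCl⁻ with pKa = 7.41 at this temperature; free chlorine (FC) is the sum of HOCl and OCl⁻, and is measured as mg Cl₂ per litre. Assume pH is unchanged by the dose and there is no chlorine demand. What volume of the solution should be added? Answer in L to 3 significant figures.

23.4 L

Volume: 277,000 US gal × 3.785 L/gal = 1,048,445 L.
[OCl⁻]/[HOCl] = 10^(pH − pKa) = 10^(7.47 − 7.41) = 1.148; fraction as HOCl = 1/(1 + 1.148) = 0.4655.
Free chlorine required for 1.83 ppm HOCl: 1.83 / 0.4655 = 3.931 ppm.
FC to add: 3.931 − 0.4 = 3.531 mg/L as Cl₂.
Cl₂ equivalent: 3.531 mg/L × 1,048,445 L = 3702 g.
Product at 13.2% available Cl: 3702 / 0.132 = 28,050 g.
Volume: 28,050 g ÷ 1.2 g/mL = 23,370 mL.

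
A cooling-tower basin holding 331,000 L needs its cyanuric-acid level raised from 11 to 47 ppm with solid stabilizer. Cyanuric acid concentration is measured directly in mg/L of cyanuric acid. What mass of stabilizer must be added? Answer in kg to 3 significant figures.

11.9 kg

CYA to add: (47 − 11) = 36 mg/L × 331,000 L = 11,920 g cyanuric acid.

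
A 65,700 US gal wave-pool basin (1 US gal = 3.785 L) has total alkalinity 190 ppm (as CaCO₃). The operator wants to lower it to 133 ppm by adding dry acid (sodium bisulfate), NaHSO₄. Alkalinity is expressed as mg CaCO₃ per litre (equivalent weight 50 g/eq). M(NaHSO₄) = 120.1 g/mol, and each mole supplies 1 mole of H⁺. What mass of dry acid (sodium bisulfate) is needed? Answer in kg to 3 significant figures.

Volume: 65,700 US gal × 3.785 L/gal = 248,674 L.
Alkalinity to neutralize: (190 − 133) = 57 mg/L as CaCO₃ × 248,674 L = 14,170 g as CaCO₃.
Equivalents of H⁺ required: 14,170 ÷ 50 g/eq = 283.5 eq = 283.5 mol NaHSO₄.
Mass of NaHSO₄: 283.5 × 120.1 = 34,050 g.

34.0 kg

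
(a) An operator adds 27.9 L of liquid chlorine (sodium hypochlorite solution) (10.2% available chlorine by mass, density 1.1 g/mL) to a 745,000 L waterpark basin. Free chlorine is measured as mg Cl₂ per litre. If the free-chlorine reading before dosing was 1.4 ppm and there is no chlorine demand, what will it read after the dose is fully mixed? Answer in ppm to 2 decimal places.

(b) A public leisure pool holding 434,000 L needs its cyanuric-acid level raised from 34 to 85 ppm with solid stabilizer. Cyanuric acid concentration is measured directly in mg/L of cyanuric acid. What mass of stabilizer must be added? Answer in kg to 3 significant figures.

(a) Mass of solution: 27.9 L × 1000 mL/L × 1.1 g/mL = 30,690 g.
(a) Available chlorine delivered: 30,690 g × 0.102 = 3130 g as Cl₂.
(a) Concentration rise: 3130 g / 745,000 L = 4.202 mg/L = 4.20 ppm.
(a) Final FC: 1.4 + 4.20 = 5.60 ppm.

(b) CYA to add: (85 − 34) = 51 mg/L × 434,000 L = 22,130 g cyanuric acid.

(a) 5.60 ppm; (b) 22.1 kg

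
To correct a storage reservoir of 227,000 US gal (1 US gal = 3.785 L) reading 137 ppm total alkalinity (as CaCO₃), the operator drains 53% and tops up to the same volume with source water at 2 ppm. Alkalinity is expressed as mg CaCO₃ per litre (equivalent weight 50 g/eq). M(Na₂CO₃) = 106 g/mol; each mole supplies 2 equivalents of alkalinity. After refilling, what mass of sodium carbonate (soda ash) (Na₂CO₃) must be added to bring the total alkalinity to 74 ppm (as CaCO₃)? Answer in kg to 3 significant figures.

7.79 kg

Volume: 227,000 US gal × 3.785 L/gal = 859,195 L.
After draining 53% and refilling: 137 × 0.47 + 2 × 0.53 = 65.45 ppm.
Deficit to target: 74 − 65.45 = 8.55 mg/L.
As CaCO₃: 8.55 mg/L × 859,195 L = 7346 g; ÷ 50 g/eq ÷ 2 = 73.46 mol Na₂CO₃.
Mass: 73.46 × 106 = 7787 g.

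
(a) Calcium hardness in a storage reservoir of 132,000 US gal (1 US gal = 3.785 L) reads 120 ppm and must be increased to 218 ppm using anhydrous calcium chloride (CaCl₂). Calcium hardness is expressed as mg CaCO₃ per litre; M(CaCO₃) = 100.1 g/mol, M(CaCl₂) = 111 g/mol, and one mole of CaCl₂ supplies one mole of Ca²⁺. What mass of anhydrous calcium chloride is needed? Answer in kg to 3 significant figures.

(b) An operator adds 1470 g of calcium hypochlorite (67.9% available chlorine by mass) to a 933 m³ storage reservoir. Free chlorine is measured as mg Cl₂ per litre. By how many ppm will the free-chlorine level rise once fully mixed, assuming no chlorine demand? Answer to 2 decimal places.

(a) 54.3 kg; (b) 1.07 ppm

(a) Volume: 132,000 US gal × 3.785 L/gal = 499,620 L.
(a) Hardness to add: (218 − 120) = 98 mg/L as CaCO₃ × 499,620 L = 48,960 g as CaCO₃.
(a) Moles of Ca²⁺ (1 mol Ca²⁺ ≡ 1 mol CaCO₃): 48,960 / 100.1 g/mol = 489.1 mol.
(a) Mass of CaCl₂: 489.1 × 111 = 54,290 g.

(b) Volume: 933 m³ = 933,000 L.
(b) Available chlorine delivered: 1470 g × 0.679 = 998.1 g as Cl₂.
(b) Concentration rise: 998.1 g / 933,000 L = 1.07 mg/L = 1.07 ppm.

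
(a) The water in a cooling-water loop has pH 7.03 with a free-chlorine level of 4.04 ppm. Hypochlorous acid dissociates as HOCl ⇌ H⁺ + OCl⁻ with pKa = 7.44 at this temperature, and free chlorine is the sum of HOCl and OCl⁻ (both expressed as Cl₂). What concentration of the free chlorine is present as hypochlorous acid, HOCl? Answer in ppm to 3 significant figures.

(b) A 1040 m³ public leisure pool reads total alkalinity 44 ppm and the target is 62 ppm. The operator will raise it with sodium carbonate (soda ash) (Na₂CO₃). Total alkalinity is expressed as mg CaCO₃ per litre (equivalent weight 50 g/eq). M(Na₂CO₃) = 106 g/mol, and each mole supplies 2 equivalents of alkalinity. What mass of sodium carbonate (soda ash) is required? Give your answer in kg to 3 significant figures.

(a) [OCl⁻]/[HOCl] = 10^(pH − pKa) = 10^(7.03 − 7.44) = 10^-0.41 = 0.389.
(a) Fraction as HOCl = 1 / (1 + 0.389) = 0.7199.
(a) HOCl = 0.7199 × 4.04 ppm = 2.908 ppm.

(b) Volume: 1040 m³ = 1,040,000 L.
(b) Alkalinity to add: (62 − 44) = 18 mg/L as CaCO₃ × 1,040,000 L = 18,720 g as CaCO₃.
(b) Equivalents: 18,720 g ÷ 50 g/eq = 374.4 eq.
(b) Each mole of Na₂CO₃ supplies 2 eq, so 374.4 / 2 = 187.2 mol.
(b) Mass: 187.2 mol × 106 g/mol = 19,840 g.

(a) 2.91 ppm; (b) 19.8 kg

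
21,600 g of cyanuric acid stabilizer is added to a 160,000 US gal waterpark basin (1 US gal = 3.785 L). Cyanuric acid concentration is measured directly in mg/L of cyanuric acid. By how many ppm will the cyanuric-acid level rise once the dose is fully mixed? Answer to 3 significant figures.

Volume: 160,000 US gal × 3.785 L/gal = 605,600 L.
Rise: 21,600 g / 605,600 L × 1000 = 35.67 mg/L.

35.7 ppm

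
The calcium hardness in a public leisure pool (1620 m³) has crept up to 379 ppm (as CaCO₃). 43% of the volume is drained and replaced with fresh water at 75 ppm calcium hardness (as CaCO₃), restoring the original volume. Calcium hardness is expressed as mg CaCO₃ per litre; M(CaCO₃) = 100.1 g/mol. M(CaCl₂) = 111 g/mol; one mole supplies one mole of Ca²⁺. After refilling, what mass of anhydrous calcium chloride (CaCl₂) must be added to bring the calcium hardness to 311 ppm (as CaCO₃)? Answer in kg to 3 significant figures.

Volume: 1620 m³ = 1,620,000 L.
After draining 43% and refilling: 379 × 0.57 + 75 × 0.43 = 248.28 ppm.
Deficit to target: 311 − 248.28 = 62.72 mg/L.
As CaCO₃: 62.72 mg/L × 1,620,000 L = 101,600 g; ÷ 100.1 = 1015 mol Ca²⁺.
Mass: 1015 × 111 = 112,700 g.

113 kg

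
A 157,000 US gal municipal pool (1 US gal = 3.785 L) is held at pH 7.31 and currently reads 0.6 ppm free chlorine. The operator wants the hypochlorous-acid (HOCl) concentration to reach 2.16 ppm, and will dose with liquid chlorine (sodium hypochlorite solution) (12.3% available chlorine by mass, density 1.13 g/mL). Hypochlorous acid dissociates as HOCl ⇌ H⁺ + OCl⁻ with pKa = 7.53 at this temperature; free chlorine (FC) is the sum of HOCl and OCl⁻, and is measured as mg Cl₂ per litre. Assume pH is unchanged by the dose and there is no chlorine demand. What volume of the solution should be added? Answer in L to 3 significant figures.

12.2 L

Volume: 157,000 US gal × 3.785 L/gal = 594,245 L.
[OCl⁻]/[HOCl] = 10^(pH − pKa) = 10^(7.31 − 7.53) = 0.6026; fraction as HOCl = 1/(1 + 0.6026) = 0.624.
Free chlorine required for 2.16 ppm HOCl: 2.16 / 0.624 = 3.462 ppm.
FC to add: 3.462 − 0.6 = 2.862 mg/L as Cl₂.
Cl₂ equivalent: 2.862 mg/L × 594,245 L = 1700 g.
Product at 12.3% available Cl: 1700 / 0.123 = 13,820 g.
Volume: 13,820 g ÷ 1.13 g/mL = 12,230 mL.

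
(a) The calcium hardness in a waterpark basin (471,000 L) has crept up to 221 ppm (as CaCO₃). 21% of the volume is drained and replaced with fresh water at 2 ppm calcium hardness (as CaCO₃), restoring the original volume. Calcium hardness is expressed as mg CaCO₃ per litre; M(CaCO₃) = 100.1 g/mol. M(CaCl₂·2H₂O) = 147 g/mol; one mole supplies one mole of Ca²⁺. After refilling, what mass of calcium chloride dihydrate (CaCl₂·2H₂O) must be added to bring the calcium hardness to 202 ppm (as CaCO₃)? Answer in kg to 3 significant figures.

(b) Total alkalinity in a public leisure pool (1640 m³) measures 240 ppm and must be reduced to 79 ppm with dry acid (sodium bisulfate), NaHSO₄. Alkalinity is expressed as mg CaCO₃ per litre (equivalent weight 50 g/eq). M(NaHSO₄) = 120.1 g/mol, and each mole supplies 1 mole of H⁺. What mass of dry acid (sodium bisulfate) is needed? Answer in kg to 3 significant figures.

(a) After draining 21% and refilling: 221 × 0.79 + 2 × 0.21 = 175.01 ppm.
(a) Deficit to target: 202 − 175.01 = 26.99 mg/L.
(a) As CaCO₃: 26.99 mg/L × 471,000 L = 12,710 g; ÷ 100.1 = 127 mol Ca²⁺.
(a) Mass: 127 × 147 = 18,670 g.

(b) Volume: 1640 m³ = 1,640,000 L.
(b) Alkalinity to neutralize: (240 − 79) = 161 mg/L as CaCO₃ × 1,640,000 L = 264,000 g as CaCO₃.
(b) Equivalents of H⁺ required: 264,000 ÷ 50 g/eq = 5281 eq = 5281 mol NaHSO₄.
(b) Mass of NaHSO₄: 5281 × 120.1 = 634,200 g.

(a) 18.7 kg; (b) 634 kg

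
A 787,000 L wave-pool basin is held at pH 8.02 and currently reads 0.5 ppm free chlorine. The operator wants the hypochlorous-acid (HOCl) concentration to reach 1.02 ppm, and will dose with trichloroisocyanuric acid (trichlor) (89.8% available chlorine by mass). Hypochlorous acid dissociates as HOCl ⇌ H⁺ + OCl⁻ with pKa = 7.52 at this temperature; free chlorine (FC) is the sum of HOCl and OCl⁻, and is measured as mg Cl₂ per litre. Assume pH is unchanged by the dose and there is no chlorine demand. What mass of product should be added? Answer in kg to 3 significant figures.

3.28 kg

[OCl⁻]/[HOCl] = 10^(pH − pKa) = 10^(8.02 − 7.52) = 3.162; fraction as HOCl = 1/(1 + 3.162) = 0.2403.
Free chlorine required for 1.02 ppm HOCl: 1.02 / 0.2403 = 4.246 ppm.
FC to add: 4.246 − 0.5 = 3.746 mg/L as Cl₂.
Cl₂ equivalent: 3.746 mg/L × 787,000 L = 2948 g.
Product at 89.8% available Cl: 2948 / 0.898 = 3283 g.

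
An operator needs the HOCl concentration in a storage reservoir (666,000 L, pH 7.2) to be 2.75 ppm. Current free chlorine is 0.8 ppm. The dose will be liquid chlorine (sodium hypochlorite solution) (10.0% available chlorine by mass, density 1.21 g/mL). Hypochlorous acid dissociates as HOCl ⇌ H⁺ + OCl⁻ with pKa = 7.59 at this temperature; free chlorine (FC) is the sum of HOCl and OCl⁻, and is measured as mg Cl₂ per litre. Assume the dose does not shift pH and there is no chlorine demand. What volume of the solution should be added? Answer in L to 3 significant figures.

[OCl⁻]/[HOCl] = 10^(pH − pKa) = 10^(7.2 − 7.59) = 0.4074; fraction as HOCl = 1/(1 + 0.4074) = 0.7105.
Free chlorine required for 2.75 ppm HOCl: 2.75 / 0.7105 = 3.87 ppm.
FC to add: 3.87 − 0.8 = 3.07 mg/L as Cl₂.
Cl₂ equivalent: 3.07 mg/L × 666,000 L = 2045 g.
Product at 10.0% available Cl: 2045 / 0.1 = 20,450 g.
Volume: 20,450 g ÷ 1.21 g/mL = 16,900 mL.

16.9 L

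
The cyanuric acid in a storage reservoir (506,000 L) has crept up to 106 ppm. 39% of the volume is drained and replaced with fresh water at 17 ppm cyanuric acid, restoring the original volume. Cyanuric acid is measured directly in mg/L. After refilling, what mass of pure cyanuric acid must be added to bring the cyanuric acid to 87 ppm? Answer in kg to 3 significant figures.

7.95 kg

After draining 39% and refilling: 106 × 0.61 + 17 × 0.39 = 71.29 ppm.
Deficit to target: 87 − 71.29 = 15.71 mg/L.
Mass: 15.71 mg/L × 506,000 L = 7949 g cyanuric acid.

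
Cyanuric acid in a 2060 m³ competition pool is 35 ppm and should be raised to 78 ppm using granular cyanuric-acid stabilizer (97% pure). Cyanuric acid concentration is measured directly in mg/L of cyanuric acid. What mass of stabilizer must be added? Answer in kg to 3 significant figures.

Volume: 2060 m³ = 2,060,000 L.
CYA to add: (78 − 35) = 43 mg/L × 2,060,000 L = 88,580 g cyanuric acid.
At 97% purity: 88,580 / 0.97 = 91,320 g product.

91.3 kg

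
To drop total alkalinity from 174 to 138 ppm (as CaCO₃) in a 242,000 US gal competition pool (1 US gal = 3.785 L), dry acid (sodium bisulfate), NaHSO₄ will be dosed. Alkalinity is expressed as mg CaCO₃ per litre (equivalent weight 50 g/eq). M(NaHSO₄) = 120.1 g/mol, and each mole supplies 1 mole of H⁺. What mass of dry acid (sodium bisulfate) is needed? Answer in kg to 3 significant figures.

Volume: 242,000 US gal × 3.785 L/gal = 915,970 L.
Alkalinity to neutralize: (174 − 138) = 36 mg/L as CaCO₃ × 915,970 L = 32,970 g as CaCO₃.
Equivalents of H⁺ required: 32,970 ÷ 50 g/eq = 659.5 eq = 659.5 mol NaHSO₄.
Mass of NaHSO₄: 659.5 × 120.1 = 79,210 g.

79.2 kg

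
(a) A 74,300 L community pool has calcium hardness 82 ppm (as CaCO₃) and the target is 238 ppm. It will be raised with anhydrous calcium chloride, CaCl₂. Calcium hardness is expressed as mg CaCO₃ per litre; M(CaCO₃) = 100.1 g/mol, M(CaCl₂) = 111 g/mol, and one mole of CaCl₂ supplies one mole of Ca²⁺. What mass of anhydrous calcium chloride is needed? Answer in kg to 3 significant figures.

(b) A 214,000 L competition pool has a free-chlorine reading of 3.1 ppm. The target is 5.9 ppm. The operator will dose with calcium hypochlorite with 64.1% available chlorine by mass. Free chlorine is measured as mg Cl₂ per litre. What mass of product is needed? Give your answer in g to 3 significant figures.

(a) 12.9 kg; (b) 935 g

(a) Hardness to add: (238 − 82) = 156 mg/L as CaCO₃ × 74,300 L = 11,590 g as CaCO₃.
(a) Moles of Ca²⁺ (1 mol Ca²⁺ ≡ 1 mol CaCO₃): 11,590 / 100.1 g/mol = 115.8 mol.
(a) Mass of CaCl₂: 115.8 × 111 = 12,850 g.

(b) Chlorine deficit: 5.9 − 3.1 = 2.8 ppm = 2.8 mg/L as Cl₂.
(b) Cl₂ equivalent needed: 2.8 mg/L × 214,000 L = 599,200 mg = 599.2 g.
(b) Product at 64.1% available chlorine: 599.2 / 0.641 = 934.8 g.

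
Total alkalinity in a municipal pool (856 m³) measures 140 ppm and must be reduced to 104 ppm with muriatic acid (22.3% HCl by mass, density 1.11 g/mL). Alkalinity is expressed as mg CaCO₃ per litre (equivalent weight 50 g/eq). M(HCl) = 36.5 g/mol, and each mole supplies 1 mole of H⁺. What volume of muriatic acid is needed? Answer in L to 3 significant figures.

90.9 L

Volume: 856 m³ = 856,000 L.
Alkalinity to neutralize: (140 − 104) = 36 mg/L as CaCO₃ × 856,000 L = 30,820 g as CaCO₃.
Equivalents of H⁺ required: 30,820 ÷ 50 g/eq = 616.3 eq = 616.3 mol HCl.
Mass of HCl: 616.3 × 36.5 = 22,500 g.
Mass of 22.3% solution: 22,500 / 0.223 = 100,900 g.
Volume: 100,900 g ÷ 1.11 g/mL = 90,880 mL.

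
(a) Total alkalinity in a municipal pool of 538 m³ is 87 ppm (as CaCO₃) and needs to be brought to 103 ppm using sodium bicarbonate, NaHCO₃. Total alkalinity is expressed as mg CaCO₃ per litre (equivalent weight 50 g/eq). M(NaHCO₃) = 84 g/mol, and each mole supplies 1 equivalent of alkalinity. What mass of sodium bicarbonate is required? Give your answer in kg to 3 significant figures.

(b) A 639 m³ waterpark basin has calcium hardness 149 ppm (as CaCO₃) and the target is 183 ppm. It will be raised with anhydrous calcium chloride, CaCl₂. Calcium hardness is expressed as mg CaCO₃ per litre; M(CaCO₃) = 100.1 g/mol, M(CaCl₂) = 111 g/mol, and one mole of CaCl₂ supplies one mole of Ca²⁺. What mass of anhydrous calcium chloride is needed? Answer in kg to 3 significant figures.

(a) Volume: 538 m³ = 538,000 L.
(a) Alkalinity to add: (103 − 87) = 16 mg/L as CaCO₃ × 538,000 L = 8608 g as CaCO₃.
(a) Equivalents: 8608 g ÷ 50 g/eq = 172.2 eq.
(a) NaHCO₃ supplies 1 eq per mole → 172.2 mol.
(a) Mass: 172.2 mol × 84 g/mol = 14,460 g.

(b) Volume: 639 m³ = 639,000 L.
(b) Hardness to add: (183 − 149) = 34 mg/L as CaCO₃ × 639,000 L = 21,730 g as CaCO₃.
(b) Moles of Ca²⁺ (1 mol Ca²⁺ ≡ 1 mol CaCO₃): 21,730 / 100.1 g/mol = 217 mol.
(b) Mass of CaCl₂: 217 × 111 = 24,090 g.

(a) 14.5 kg; (b) 24.1 kg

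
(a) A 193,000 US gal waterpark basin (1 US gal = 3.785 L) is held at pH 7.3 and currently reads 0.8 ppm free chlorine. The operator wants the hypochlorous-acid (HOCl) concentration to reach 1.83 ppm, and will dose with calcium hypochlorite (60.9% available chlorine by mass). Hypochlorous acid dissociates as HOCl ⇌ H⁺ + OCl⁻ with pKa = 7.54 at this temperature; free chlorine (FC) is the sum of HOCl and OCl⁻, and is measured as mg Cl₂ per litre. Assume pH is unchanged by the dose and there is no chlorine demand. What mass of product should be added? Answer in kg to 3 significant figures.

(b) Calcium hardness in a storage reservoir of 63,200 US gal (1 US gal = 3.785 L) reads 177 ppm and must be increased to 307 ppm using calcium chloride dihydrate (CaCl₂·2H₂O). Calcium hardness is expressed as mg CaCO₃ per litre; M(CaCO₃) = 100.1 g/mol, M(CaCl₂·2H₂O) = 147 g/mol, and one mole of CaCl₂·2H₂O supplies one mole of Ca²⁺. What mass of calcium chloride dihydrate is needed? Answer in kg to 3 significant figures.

(a) 2.50 kg; (b) 45.7 kg

(a) Volume: 193,000 US gal × 3.785 L/gal = 730,505 L.
(a) [OCl⁻]/[HOCl] = 10^(pH − pKa) = 10^(7.3 − 7.54) = 0.5754; fraction as HOCl = 1/(1 + 0.5754) = 0.6347.
(a) Free chlorine required for 1.83 ppm HOCl: 1.83 / 0.6347 = 2.883 ppm.
(a) FC to add: 2.883 − 0.8 = 2.083 mg/L as Cl₂.
(a) Cl₂ equivalent: 2.083 mg/L × 730,505 L = 1522 g.
(a) Product at 60.9% available Cl: 1522 / 0.609 = 2499 g.

(b) Volume: 63,200 US gal × 3.785 L/gal = 239,212 L.
(b) Hardness to add: (307 − 177) = 130 mg/L as CaCO₃ × 239,212 L = 31,100 g as CaCO₃.
(b) Moles of Ca²⁺ (1 mol Ca²⁺ ≡ 1 mol CaCO₃): 31,100 / 100.1 g/mol = 310.7 mol.
(b) Mass of CaCl₂·2H₂O: 310.7 × 147 = 45,670 g.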